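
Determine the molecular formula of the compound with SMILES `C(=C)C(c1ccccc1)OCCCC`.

C13H18O

Heavy atoms from the SMILES: 13 C, 1 O.
Implicit hydrogens by atom environment:
  5 × C (aromatic): 1 H each → 5
  4 × C: 2 H each → 8
  2 × C: 1 H each → 2
  1 × C: 3 H
  1 × C (aromatic): no H
  1 × O: no H
  Total hydrogens = 18.
Molecular formula: C13H18O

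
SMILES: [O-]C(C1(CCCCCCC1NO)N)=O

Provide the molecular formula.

C9H17N2O3-

Heavy atoms from the SMILES: 9 C, 2 N, 3 O.
Implicit hydrogens by atom environment:
  6 × C: 2 H each → 12
  2 × C: no H
  1 × C: 1 H
  1 × N: 2 H
  1 × N: 1 H
  1 × O: 1 H
  1 × O: no H
  1 × O (charge -1): no H
  Total hydrogens = 17.
Net charge -1.
Molecular formula: C9H17N2O3-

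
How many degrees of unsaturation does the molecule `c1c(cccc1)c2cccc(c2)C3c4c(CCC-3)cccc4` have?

Molecular formula from the SMILES: C22H20.
DoU = (2C + 2 + N − H − X)/2 = (2·22 + 2 + 0 − 20 − 0)/2 = 26/2 = 13.
(Structurally: 4 ring(s) + 9 π bond(s) = 13.)

13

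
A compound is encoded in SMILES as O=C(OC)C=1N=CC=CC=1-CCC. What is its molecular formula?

Heavy atoms from the SMILES: 10 C, 1 N, 2 O.
Implicit hydrogens by atom environment:
  3 × C (aromatic): 1 H each → 3
  2 × C: 3 H each → 6
  2 × C: 2 H each → 4
  2 × C (aromatic): no H
  2 × O: no H
  1 × C: no H
  1 × N (aromatic): no H
  Total hydrogens = 13.
Molecular formula: C10H13NO2

C10H13NO2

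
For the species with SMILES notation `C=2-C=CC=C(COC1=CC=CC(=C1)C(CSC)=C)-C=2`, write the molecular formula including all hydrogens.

Heavy atoms from the SMILES: 17 C, 1 O, 1 S.
Implicit hydrogens by atom environment:
  9 × C (aromatic): 1 H each → 9
  3 × C: 2 H each → 6
  3 × C (aromatic): no H
  1 × C: 3 H
  1 × C: no H
  1 × O: no H
  1 × S: no H
  Total hydrogens = 18.
Molecular formula: C17H18OS

C17H18OS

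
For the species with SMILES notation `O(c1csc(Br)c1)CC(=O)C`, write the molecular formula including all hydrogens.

Heavy atoms from the SMILES: 1 Br, 7 C, 2 O, 1 S.
Implicit hydrogens by atom environment:
  2 × C (aromatic): 1 H each → 2
  2 × C (aromatic): no H
  2 × O: no H
  1 × Br: no H
  1 × C: 3 H
  1 × C: 2 H
  1 × C: no H
  1 × S (aromatic): no H
  Total hydrogens = 7.
Molecular formula: C7H7BrO2S

C7H7BrO2S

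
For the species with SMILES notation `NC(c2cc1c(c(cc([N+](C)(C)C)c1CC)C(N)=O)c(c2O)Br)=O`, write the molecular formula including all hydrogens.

C17H21BrN3O3+

Heavy atoms from the SMILES: 1 Br, 17 C, 3 N, 3 O.
Implicit hydrogens by atom environment:
  8 × C (aromatic): no H
  4 × C: 3 H each → 12
  2 × C (aromatic): 1 H each → 2
  2 × C: no H
  2 × N: 2 H each → 4
  2 × O: no H
  1 × Br: no H
  1 × C: 2 H
  1 × N (charge +1): no H
  1 × O: 1 H
  Total hydrogens = 21.
Net charge +1.
Molecular formula: C17H21BrN3O3+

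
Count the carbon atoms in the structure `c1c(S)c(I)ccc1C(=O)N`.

7

The symbol for carbon appears 7 times in the SMILES. Lowercase c denotes aromatic carbon and counts toward C.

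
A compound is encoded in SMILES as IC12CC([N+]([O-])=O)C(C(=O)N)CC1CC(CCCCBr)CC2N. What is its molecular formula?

C15H25BrIN3O3

Heavy atoms from the SMILES: 1 Br, 15 C, 1 I, 3 N, 3 O.
Implicit hydrogens by atom environment:
  8 × C: 2 H each → 16
  5 × C: 1 H each → 5
  2 × C: no H
  2 × N: 2 H each → 4
  2 × O: no H
  1 × Br: no H
  1 × I: no H
  1 × N (charge +1): no H
  1 × O (charge -1): no H
  Total hydrogens = 25.
Molecular formula: C15H25BrIN3O3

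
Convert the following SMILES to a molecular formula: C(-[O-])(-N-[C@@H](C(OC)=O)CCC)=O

C7H12NO4-

Heavy atoms from the SMILES: 7 C, 1 N, 4 O.
Implicit hydrogens by atom environment:
  3 × O: no H
  2 × C: 3 H each → 6
  2 × C: 2 H each → 4
  2 × C: no H
  1 × C: 1 H
  1 × N: 1 H
  1 × O (charge -1): no H
  Total hydrogens = 12.
Net charge -1.
Molecular formula: C7H12NO4-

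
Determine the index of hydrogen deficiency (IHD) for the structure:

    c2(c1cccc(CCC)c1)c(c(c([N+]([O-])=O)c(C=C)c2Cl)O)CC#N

Molecular formula from the SMILES: C19H17ClN2O3.
DoU = (2C + 2 + N − H − X)/2 = (2·19 + 2 + 2 − 17 − 1)/2 = 24/2 = 12.
(Structurally: 2 ring(s) + 10 π bond(s) = 12.)

12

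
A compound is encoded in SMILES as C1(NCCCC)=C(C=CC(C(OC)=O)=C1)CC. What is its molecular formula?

C14H21NO2

Heavy atoms from the SMILES: 14 C, 1 N, 2 O.
Implicit hydrogens by atom environment:
  4 × C: 2 H each → 8
  3 × C: 3 H each → 9
  3 × C (aromatic): 1 H each → 3
  3 × C (aromatic): no H
  2 × O: no H
  1 × C: no H
  1 × N: 1 H
  Total hydrogens = 21.
Molecular formula: C14H21NO2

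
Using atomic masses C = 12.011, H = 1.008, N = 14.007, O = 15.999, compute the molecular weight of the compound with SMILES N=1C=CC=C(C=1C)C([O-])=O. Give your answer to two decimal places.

136.13

Molecular formula: C7H6NO2-.
M = 7×12.011 + 6×1.008 + 1×14.007 + 2×15.999 = 136.13 g/mol.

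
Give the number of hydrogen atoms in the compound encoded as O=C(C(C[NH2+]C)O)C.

12

Hydrogens are implicit in SMILES; fill each atom to its normal valence:
  2 × C: 3 H each → 6
  1 × C: 2 H
  1 × C: 1 H
  1 × C: no H
  1 × N (charge +1): 2 H
  1 × O: 1 H
  1 × O: no H
  Total hydrogens = 12.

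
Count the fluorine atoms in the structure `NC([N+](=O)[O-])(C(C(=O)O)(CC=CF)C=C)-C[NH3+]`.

The symbol for fluorine appears 1 time in the SMILES.

1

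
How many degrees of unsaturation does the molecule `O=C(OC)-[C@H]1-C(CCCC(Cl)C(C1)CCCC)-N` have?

Molecular formula from the SMILES: C14H26ClNO2.
DoU = (2C + 2 + N − H − X)/2 = (2·14 + 2 + 1 − 26 − 1)/2 = 4/2 = 2.
(Structurally: 1 ring(s) + 1 π bond(s) = 2.)

2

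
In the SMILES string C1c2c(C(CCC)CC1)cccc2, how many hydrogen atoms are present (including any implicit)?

Hydrogens are implicit in SMILES; fill each atom to its normal valence:
  5 × C: 2 H each → 10
  4 × C (aromatic): 1 H each → 4
  2 × C (aromatic): no H
  1 × C: 3 H
  1 × C: 1 H
  Total hydrogens = 18.

18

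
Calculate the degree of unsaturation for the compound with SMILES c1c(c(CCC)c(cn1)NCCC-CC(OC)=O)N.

Molecular formula from the SMILES: C14H23N3O2.
DoU = (2C + 2 + N − H − X)/2 = (2·14 + 2 + 3 − 23 − 0)/2 = 10/2 = 5.
(Structurally: 1 ring(s) + 4 π bond(s) = 5.)

5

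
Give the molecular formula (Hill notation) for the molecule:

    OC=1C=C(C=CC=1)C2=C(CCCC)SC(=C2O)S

C14H16O2S2

Heavy atoms from the SMILES: 14 C, 2 O, 2 S.
Implicit hydrogens by atom environment:
  6 × C (aromatic): no H
  4 × C (aromatic): 1 H each → 4
  3 × C: 2 H each → 6
  2 × O: 1 H each → 2
  1 × C: 3 H
  1 × S: 1 H
  1 × S (aromatic): no H
  Total hydrogens = 16.
Molecular formula: C14H16O2S2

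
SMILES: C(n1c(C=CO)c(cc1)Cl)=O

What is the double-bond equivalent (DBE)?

5

Molecular formula from the SMILES: C7H6ClNO2.
DoU = (2C + 2 + N − H − X)/2 = (2·7 + 2 + 1 − 6 − 1)/2 = 10/2 = 5.
(Structurally: 1 ring(s) + 4 π bond(s) = 5.)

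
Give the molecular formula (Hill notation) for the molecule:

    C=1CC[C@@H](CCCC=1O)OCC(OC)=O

Heavy atoms from the SMILES: 11 C, 4 O.
Implicit hydrogens by atom environment:
  6 × C: 2 H each → 12
  3 × O: no H
  2 × C: 1 H each → 2
  2 × C: no H
  1 × C: 3 H
  1 × O: 1 H
  Total hydrogens = 18.
Molecular formula: C11H18O4

C11H18O4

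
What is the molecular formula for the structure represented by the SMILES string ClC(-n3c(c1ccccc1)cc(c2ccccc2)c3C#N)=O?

Heavy atoms from the SMILES: 18 C, 1 Cl, 2 N, 1 O.
Implicit hydrogens by atom environment:
  11 × C (aromatic): 1 H each → 11
  5 × C (aromatic): no H
  2 × C: no H
  1 × Cl: no H
  1 × N (aromatic): no H
  1 × N: no H
  1 × O: no H
  Total hydrogens = 11.
Molecular formula: C18H11ClN2O

C18H11ClN2O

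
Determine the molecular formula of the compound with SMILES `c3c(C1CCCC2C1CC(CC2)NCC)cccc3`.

Heavy atoms from the SMILES: 18 C, 1 N.
Implicit hydrogens by atom environment:
  7 × C: 2 H each → 14
  5 × C (aromatic): 1 H each → 5
  4 × C: 1 H each → 4
  1 × C: 3 H
  1 × C (aromatic): no H
  1 × N: 1 H
  Total hydrogens = 27.
Molecular formula: C18H27N

C18H27N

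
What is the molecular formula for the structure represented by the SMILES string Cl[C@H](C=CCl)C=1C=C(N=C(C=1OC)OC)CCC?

Heavy atoms from the SMILES: 13 C, 2 Cl, 1 N, 2 O.
Implicit hydrogens by atom environment:
  4 × C (aromatic): no H
  3 × C: 3 H each → 9
  3 × C: 1 H each → 3
  2 × C: 2 H each → 4
  2 × Cl: no H
  2 × O: no H
  1 × C (aromatic): 1 H
  1 × N (aromatic): no H
  Total hydrogens = 17.
Molecular formula: C13H17Cl2NO2

C13H17Cl2NO2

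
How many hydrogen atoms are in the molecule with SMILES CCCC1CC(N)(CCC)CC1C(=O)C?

25

Hydrogens are implicit in SMILES; fill each atom to its normal valence:
  6 × C: 2 H each → 12
  3 × C: 3 H each → 9
  2 × C: 1 H each → 2
  2 × C: no H
  1 × N: 2 H
  1 × O: no H
  Total hydrogens = 25.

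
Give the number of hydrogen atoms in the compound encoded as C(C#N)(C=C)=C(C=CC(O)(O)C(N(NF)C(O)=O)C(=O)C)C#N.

13

Hydrogens are implicit in SMILES; fill each atom to its normal valence:
  7 × C: no H
  4 × C: 1 H each → 4
  3 × N: no H
  3 × O: 1 H each → 3
  2 × O: no H
  1 × C: 3 H
  1 × C: 2 H
  1 × F: no H
  1 × N: 1 H
  Total hydrogens = 13.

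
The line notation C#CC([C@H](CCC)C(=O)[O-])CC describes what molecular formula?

C10H15O2-

Heavy atoms from the SMILES: 10 C, 2 O.
Implicit hydrogens by atom environment:
  3 × C: 2 H each → 6
  3 × C: 1 H each → 3
  2 × C: 3 H each → 6
  2 × C: no H
  1 × O: no H
  1 × O (charge -1): no H
  Total hydrogens = 15.
Net charge -1.
Molecular formula: C10H15O2-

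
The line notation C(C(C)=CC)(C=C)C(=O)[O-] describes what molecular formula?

C8H11O2-

Heavy atoms from the SMILES: 8 C, 2 O.
Implicit hydrogens by atom environment:
  3 × C: 1 H each → 3
  2 × C: 3 H each → 6
  2 × C: no H
  1 × C: 2 H
  1 × O: no H
  1 × O (charge -1): no H
  Total hydrogens = 11.
Net charge -1.
Molecular formula: C8H11O2-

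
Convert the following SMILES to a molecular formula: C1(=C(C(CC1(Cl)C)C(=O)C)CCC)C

Heavy atoms from the SMILES: 12 C, 1 Cl, 1 O.
Implicit hydrogens by atom environment:
  4 × C: 3 H each → 12
  4 × C: no H
  3 × C: 2 H each → 6
  1 × C: 1 H
  1 × Cl: no H
  1 × O: no H
  Total hydrogens = 19.
Molecular formula: C12H19ClO

C12H19ClO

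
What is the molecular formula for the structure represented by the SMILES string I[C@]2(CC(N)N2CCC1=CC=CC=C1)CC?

Heavy atoms from the SMILES: 13 C, 1 I, 2 N.
Implicit hydrogens by atom environment:
  5 × C (aromatic): 1 H each → 5
  4 × C: 2 H each → 8
  1 × C: 3 H
  1 × C: 1 H
  1 × C: no H
  1 × C (aromatic): no H
  1 × I: no H
  1 × N: 2 H
  1 × N: no H
  Total hydrogens = 19.
Molecular formula: C13H19IN2

C13H19IN2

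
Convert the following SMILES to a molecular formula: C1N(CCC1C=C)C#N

C7H10N2

Heavy atoms from the SMILES: 7 C, 2 N.
Implicit hydrogens by atom environment:
  4 × C: 2 H each → 8
  2 × C: 1 H each → 2
  2 × N: no H
  1 × C: no H
  Total hydrogens = 10.
Molecular formula: C7H10N2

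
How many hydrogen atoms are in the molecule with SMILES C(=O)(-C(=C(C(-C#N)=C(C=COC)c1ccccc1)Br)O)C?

14

Hydrogens are implicit in SMILES; fill each atom to its normal valence:
  6 × C: no H
  5 × C (aromatic): 1 H each → 5
  2 × C: 3 H each → 6
  2 × C: 1 H each → 2
  2 × O: no H
  1 × Br: no H
  1 × C (aromatic): no H
  1 × N: no H
  1 × O: 1 H
  Total hydrogens = 14.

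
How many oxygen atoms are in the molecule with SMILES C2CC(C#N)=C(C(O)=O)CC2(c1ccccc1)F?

2

The symbol for oxygen appears 2 times in the SMILES.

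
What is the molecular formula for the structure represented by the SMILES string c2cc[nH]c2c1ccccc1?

Heavy atoms from the SMILES: 10 C, 1 N.
Implicit hydrogens by atom environment:
  8 × C (aromatic): 1 H each → 8
  2 × C (aromatic): no H
  1 × N (aromatic): 1 H
  Total hydrogens = 9.
Molecular formula: C10H9N

C10H9N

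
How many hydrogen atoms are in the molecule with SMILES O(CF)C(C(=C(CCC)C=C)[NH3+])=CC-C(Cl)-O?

20

Hydrogens are implicit in SMILES; fill each atom to its normal valence:
  5 × C: 2 H each → 10
  3 × C: 1 H each → 3
  3 × C: no H
  1 × C: 3 H
  1 × Cl: no H
  1 × F: no H
  1 × N (charge +1): 3 H
  1 × O: 1 H
  1 × O: no H
  Total hydrogens = 20.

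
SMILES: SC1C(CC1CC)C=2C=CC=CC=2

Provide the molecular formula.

Heavy atoms from the SMILES: 12 C, 1 S.
Implicit hydrogens by atom environment:
  5 × C (aromatic): 1 H each → 5
  3 × C: 1 H each → 3
  2 × C: 2 H each → 4
  1 × C: 3 H
  1 × C (aromatic): no H
  1 × S: 1 H
  Total hydrogens = 16.
Molecular formula: C12H16S

C12H16S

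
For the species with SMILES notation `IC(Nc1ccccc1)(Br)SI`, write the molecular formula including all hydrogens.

C7H6BrI2NS

Heavy atoms from the SMILES: 1 Br, 7 C, 2 I, 1 N, 1 S.
Implicit hydrogens by atom environment:
  5 × C (aromatic): 1 H each → 5
  2 × I: no H
  1 × Br: no H
  1 × C: no H
  1 × C (aromatic): no H
  1 × N: 1 H
  1 × S: no H
  Total hydrogens = 6.
Molecular formula: C7H6BrI2NS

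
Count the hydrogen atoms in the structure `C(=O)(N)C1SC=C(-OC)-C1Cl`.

8

Hydrogens are implicit in SMILES; fill each atom to its normal valence:
  3 × C: 1 H each → 3
  2 × C: no H
  2 × O: no H
  1 × C: 3 H
  1 × Cl: no H
  1 × N: 2 H
  1 × S: no H
  Total hydrogens = 8.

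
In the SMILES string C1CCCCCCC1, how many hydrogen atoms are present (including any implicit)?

16

Hydrogens are implicit in SMILES; fill each atom to its normal valence:
  8 × C: 2 H each → 16
  Total hydrogens = 16.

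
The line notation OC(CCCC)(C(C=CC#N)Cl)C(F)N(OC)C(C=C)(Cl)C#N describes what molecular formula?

C15H20Cl2FN3O2

Heavy atoms from the SMILES: 15 C, 2 Cl, 1 F, 3 N, 2 O.
Implicit hydrogens by atom environment:
  5 × C: 1 H each → 5
  4 × C: 2 H each → 8
  4 × C: no H
  3 × N: no H
  2 × C: 3 H each → 6
  2 × Cl: no H
  1 × F: no H
  1 × O: 1 H
  1 × O: no H
  Total hydrogens = 20.
Molecular formula: C15H20Cl2FN3O2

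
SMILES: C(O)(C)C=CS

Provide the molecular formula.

C4H8OS

Heavy atoms from the SMILES: 4 C, 1 O, 1 S.
Implicit hydrogens by atom environment:
  3 × C: 1 H each → 3
  1 × C: 3 H
  1 × O: 1 H
  1 × S: 1 H
  Total hydrogens = 8.
Molecular formula: C4H8OS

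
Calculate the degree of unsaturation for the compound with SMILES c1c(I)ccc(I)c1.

4

Molecular formula from the SMILES: C6H4I2.
DoU = (2C + 2 + N − H − X)/2 = (2·6 + 2 + 0 − 4 − 2)/2 = 8/2 = 4.
(Structurally: 1 ring(s) + 3 π bond(s) = 4.)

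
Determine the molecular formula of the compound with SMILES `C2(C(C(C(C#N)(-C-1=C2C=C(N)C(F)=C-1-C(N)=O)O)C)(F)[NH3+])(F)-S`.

C13H14F3N4O2S+

Heavy atoms from the SMILES: 13 C, 3 F, 4 N, 2 O, 1 S.
Implicit hydrogens by atom environment:
  5 × C (aromatic): no H
  5 × C: no H
  3 × F: no H
  2 × N: 2 H each → 4
  1 × C: 3 H
  1 × C (aromatic): 1 H
  1 × C: 1 H
  1 × N (charge +1): 3 H
  1 × N: no H
  1 × O: 1 H
  1 × O: no H
  1 × S: 1 H
  Total hydrogens = 14.
Net charge +1.
Molecular formula: C13H14F3N4O2S+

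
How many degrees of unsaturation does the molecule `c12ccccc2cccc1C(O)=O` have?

8

Molecular formula from the SMILES: C11H8O2.
DoU = (2C + 2 + N − H − X)/2 = (2·11 + 2 + 0 − 8 − 0)/2 = 16/2 = 8.
(Structurally: 2 ring(s) + 6 π bond(s) = 8.)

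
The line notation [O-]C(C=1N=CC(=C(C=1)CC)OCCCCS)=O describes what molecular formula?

C12H16NO3S-

Heavy atoms from the SMILES: 12 C, 1 N, 3 O, 1 S.
Implicit hydrogens by atom environment:
  5 × C: 2 H each → 10
  3 × C (aromatic): no H
  2 × C (aromatic): 1 H each → 2
  2 × O: no H
  1 × C: 3 H
  1 × C: no H
  1 × N (aromatic): no H
  1 × O (charge -1): no H
  1 × S: 1 H
  Total hydrogens = 16.
Net charge -1.
Molecular formula: C12H16NO3S-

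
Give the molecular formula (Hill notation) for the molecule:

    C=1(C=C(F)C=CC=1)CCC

Heavy atoms from the SMILES: 9 C, 1 F.
Implicit hydrogens by atom environment:
  4 × C (aromatic): 1 H each → 4
  2 × C: 2 H each → 4
  2 × C (aromatic): no H
  1 × C: 3 H
  1 × F: no H
  Total hydrogens = 11.
Molecular formula: C9H11F

C9H11F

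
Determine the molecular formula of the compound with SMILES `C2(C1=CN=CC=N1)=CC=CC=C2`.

Heavy atoms from the SMILES: 10 C, 2 N.
Implicit hydrogens by atom environment:
  8 × C (aromatic): 1 H each → 8
  2 × C (aromatic): no H
  2 × N (aromatic): no H
  Total hydrogens = 8.
Molecular formula: C10H8N2

C10H8N2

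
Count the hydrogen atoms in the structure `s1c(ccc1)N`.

5

Hydrogens are implicit in SMILES; fill each atom to its normal valence:
  3 × C (aromatic): 1 H each → 3
  1 × C (aromatic): no H
  1 × N: 2 H
  1 × S (aromatic): no H
  Total hydrogens = 5.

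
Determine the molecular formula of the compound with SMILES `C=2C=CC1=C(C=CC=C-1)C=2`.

C10H8

Heavy atoms from the SMILES: 10 C.
Implicit hydrogens by atom environment:
  8 × C (aromatic): 1 H each → 8
  2 × C (aromatic): no H
  Total hydrogens = 8.
Molecular formula: C10H8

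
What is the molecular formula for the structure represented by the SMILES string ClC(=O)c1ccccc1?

Heavy atoms from the SMILES: 7 C, 1 Cl, 1 O.
Implicit hydrogens by atom environment:
  5 × C (aromatic): 1 H each → 5
  1 × C (aromatic): no H
  1 × C: no H
  1 × Cl: no H
  1 × O: no H
  Total hydrogens = 5.
Molecular formula: C7H5ClO

C7H5ClO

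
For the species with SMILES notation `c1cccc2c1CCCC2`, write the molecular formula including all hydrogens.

C10H12

Heavy atoms from the SMILES: 10 C.
Implicit hydrogens by atom environment:
  4 × C: 2 H each → 8
  4 × C (aromatic): 1 H each → 4
  2 × C (aromatic): no H
  Total hydrogens = 12.
Molecular formula: C10H12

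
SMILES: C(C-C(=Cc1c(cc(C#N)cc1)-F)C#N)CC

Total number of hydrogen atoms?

Hydrogens are implicit in SMILES; fill each atom to its normal valence:
  3 × C: 2 H each → 6
  3 × C (aromatic): 1 H each → 3
  3 × C (aromatic): no H
  3 × C: no H
  2 × N: no H
  1 × C: 3 H
  1 × C: 1 H
  1 × F: no H
  Total hydrogens = 13.

13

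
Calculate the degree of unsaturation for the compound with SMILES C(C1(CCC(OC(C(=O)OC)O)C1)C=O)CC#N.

5

Molecular formula from the SMILES: C12H17NO5.
DoU = (2C + 2 + N − H − X)/2 = (2·12 + 2 + 1 − 17 − 0)/2 = 10/2 = 5.
(Structurally: 1 ring(s) + 4 π bond(s) = 5.)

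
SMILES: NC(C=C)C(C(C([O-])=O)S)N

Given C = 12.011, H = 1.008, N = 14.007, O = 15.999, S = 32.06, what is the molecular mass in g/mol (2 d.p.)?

175.23

Molecular formula: C6H11N2O2S-.
M = 6×12.011 + 11×1.008 + 2×14.007 + 2×15.999 + 1×32.06 = 175.23 g/mol.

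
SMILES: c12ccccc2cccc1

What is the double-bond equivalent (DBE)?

Molecular formula from the SMILES: C10H8.
DoU = (2C + 2 + N − H − X)/2 = (2·10 + 2 + 0 − 8 − 0)/2 = 14/2 = 7.
(Structurally: 2 ring(s) + 5 π bond(s) = 7.)

7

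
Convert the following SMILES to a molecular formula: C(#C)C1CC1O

Heavy atoms from the SMILES: 5 C, 1 O.
Implicit hydrogens by atom environment:
  3 × C: 1 H each → 3
  1 × C: 2 H
  1 × C: no H
  1 × O: 1 H
  Total hydrogens = 6.
Molecular formula: C5H6O

C5H6O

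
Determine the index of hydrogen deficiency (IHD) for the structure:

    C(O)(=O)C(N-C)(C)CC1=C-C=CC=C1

5

Molecular formula from the SMILES: C11H15NO2.
DoU = (2C + 2 + N − H − X)/2 = (2·11 + 2 + 1 − 15 − 0)/2 = 10/2 = 5.
(Structurally: 1 ring(s) + 4 π bond(s) = 5.)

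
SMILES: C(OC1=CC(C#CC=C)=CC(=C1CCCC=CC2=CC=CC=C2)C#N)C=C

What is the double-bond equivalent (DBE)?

Molecular formula from the SMILES: C25H23NO.
DoU = (2C + 2 + N − H − X)/2 = (2·25 + 2 + 1 − 23 − 0)/2 = 30/2 = 15.
(Structurally: 2 ring(s) + 13 π bond(s) = 15.)

15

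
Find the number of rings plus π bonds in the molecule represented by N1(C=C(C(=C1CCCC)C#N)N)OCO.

Molecular formula from the SMILES: C10H15N3O2.
DoU = (2C + 2 + N − H − X)/2 = (2·10 + 2 + 3 − 15 − 0)/2 = 10/2 = 5.
(Structurally: 1 ring(s) + 4 π bond(s) = 5.)

5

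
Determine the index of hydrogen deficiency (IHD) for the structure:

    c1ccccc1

4

Molecular formula from the SMILES: C6H6.
DoU = (2C + 2 + N − H − X)/2 = (2·6 + 2 + 0 − 6 − 0)/2 = 8/2 = 4.
(Structurally: 1 ring(s) + 3 π bond(s) = 4.)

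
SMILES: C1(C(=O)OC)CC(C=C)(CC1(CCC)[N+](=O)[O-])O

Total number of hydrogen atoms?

19

Hydrogens are implicit in SMILES; fill each atom to its normal valence:
  5 × C: 2 H each → 10
  3 × C: no H
  3 × O: no H
  2 × C: 3 H each → 6
  2 × C: 1 H each → 2
  1 × N (charge +1): no H
  1 × O: 1 H
  1 × O (charge -1): no H
  Total hydrogens = 19.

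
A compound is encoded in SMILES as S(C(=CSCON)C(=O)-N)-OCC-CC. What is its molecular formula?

C8H16N2O3S2

Heavy atoms from the SMILES: 8 C, 2 N, 3 O, 2 S.
Implicit hydrogens by atom environment:
  4 × C: 2 H each → 8
  3 × O: no H
  2 × C: no H
  2 × N: 2 H each → 4
  2 × S: no H
  1 × C: 3 H
  1 × C: 1 H
  Total hydrogens = 16.
Molecular formula: C8H16N2O3S2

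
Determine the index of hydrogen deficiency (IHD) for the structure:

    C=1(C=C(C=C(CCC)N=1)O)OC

4

Molecular formula from the SMILES: C9H13NO2.
DoU = (2C + 2 + N − H − X)/2 = (2·9 + 2 + 1 − 13 − 0)/2 = 8/2 = 4.
(Structurally: 1 ring(s) + 3 π bond(s) = 4.)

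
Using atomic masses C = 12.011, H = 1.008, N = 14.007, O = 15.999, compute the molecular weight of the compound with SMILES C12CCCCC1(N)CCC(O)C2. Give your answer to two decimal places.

Molecular formula: C10H19NO.
M = 10×12.011 + 19×1.008 + 1×14.007 + 1×15.999 = 169.27 g/mol.

169.27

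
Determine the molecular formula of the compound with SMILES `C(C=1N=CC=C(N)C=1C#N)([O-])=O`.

Heavy atoms from the SMILES: 7 C, 3 N, 2 O.
Implicit hydrogens by atom environment:
  3 × C (aromatic): no H
  2 × C (aromatic): 1 H each → 2
  2 × C: no H
  1 × N: 2 H
  1 × N (aromatic): no H
  1 × N: no H
  1 × O: no H
  1 × O (charge -1): no H
  Total hydrogens = 4.
Net charge -1.
Molecular formula: C7H4N3O2-

C7H4N3O2-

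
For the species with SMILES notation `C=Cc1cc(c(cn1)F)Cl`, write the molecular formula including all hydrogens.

C7H5ClFN

Heavy atoms from the SMILES: 7 C, 1 Cl, 1 F, 1 N.
Implicit hydrogens by atom environment:
  3 × C (aromatic): no H
  2 × C (aromatic): 1 H each → 2
  1 × C: 2 H
  1 × C: 1 H
  1 × Cl: no H
  1 × F: no H
  1 × N (aromatic): no H
  Total hydrogens = 5.
Molecular formula: C7H5ClFN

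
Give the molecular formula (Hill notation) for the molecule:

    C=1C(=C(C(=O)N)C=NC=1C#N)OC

Heavy atoms from the SMILES: 8 C, 3 N, 2 O.
Implicit hydrogens by atom environment:
  3 × C (aromatic): no H
  2 × C (aromatic): 1 H each → 2
  2 × C: no H
  2 × O: no H
  1 × C: 3 H
  1 × N: 2 H
  1 × N (aromatic): no H
  1 × N: no H
  Total hydrogens = 7.
Molecular formula: C8H7N3O2

C8H7N3O2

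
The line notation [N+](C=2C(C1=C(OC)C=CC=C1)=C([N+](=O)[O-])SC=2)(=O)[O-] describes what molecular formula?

Heavy atoms from the SMILES: 11 C, 2 N, 5 O, 1 S.
Implicit hydrogens by atom environment:
  5 × C (aromatic): 1 H each → 5
  5 × C (aromatic): no H
  3 × O: no H
  2 × N (charge +1): no H
  2 × O (charge -1): no H
  1 × C: 3 H
  1 × S (aromatic): no H
  Total hydrogens = 8.
Molecular formula: C11H8N2O5S

C11H8N2O5S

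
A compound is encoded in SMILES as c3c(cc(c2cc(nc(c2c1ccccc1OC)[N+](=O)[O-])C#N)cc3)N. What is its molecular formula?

C19H14N4O3

Heavy atoms from the SMILES: 19 C, 4 N, 3 O.
Implicit hydrogens by atom environment:
  9 × C (aromatic): 1 H each → 9
  8 × C (aromatic): no H
  2 × O: no H
  1 × C: 3 H
  1 × C: no H
  1 × N: 2 H
  1 × N (aromatic): no H
  1 × N: no H
  1 × N (charge +1): no H
  1 × O (charge -1): no H
  Total hydrogens = 14.
Molecular formula: C19H14N4O3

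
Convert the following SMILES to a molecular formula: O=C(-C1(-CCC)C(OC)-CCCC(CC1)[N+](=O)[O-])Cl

Heavy atoms from the SMILES: 13 C, 1 Cl, 1 N, 4 O.
Implicit hydrogens by atom environment:
  7 × C: 2 H each → 14
  3 × O: no H
  2 × C: 3 H each → 6
  2 × C: 1 H each → 2
  2 × C: no H
  1 × Cl: no H
  1 × N (charge +1): no H
  1 × O (charge -1): no H
  Total hydrogens = 22.
Molecular formula: C13H22ClNO4

C13H22ClNO4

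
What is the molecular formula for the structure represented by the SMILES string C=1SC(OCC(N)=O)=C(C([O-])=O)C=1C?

Heavy atoms from the SMILES: 8 C, 1 N, 4 O, 1 S.
Implicit hydrogens by atom environment:
  3 × C (aromatic): no H
  3 × O: no H
  2 × C: no H
  1 × C: 3 H
  1 × C: 2 H
  1 × C (aromatic): 1 H
  1 × N: 2 H
  1 × O (charge -1): no H
  1 × S (aromatic): no H
  Total hydrogens = 8.
Net charge -1.
Molecular formula: C8H8NO4S-

C8H8NO4S-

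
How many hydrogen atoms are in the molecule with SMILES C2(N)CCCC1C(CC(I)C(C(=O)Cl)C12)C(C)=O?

Hydrogens are implicit in SMILES; fill each atom to its normal valence:
  6 × C: 1 H each → 6
  4 × C: 2 H each → 8
  2 × C: no H
  2 × O: no H
  1 × C: 3 H
  1 × Cl: no H
  1 × I: no H
  1 × N: 2 H
  Total hydrogens = 19.

19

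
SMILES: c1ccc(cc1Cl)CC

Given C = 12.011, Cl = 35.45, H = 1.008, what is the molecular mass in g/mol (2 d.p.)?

140.61

Molecular formula: C8H9Cl.
M = 8×12.011 + 1×35.45 + 9×1.008 = 140.61 g/mol.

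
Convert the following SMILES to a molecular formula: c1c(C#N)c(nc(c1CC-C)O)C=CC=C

Heavy atoms from the SMILES: 13 C, 2 N, 1 O.
Implicit hydrogens by atom environment:
  4 × C (aromatic): no H
  3 × C: 2 H each → 6
  3 × C: 1 H each → 3
  1 × C: 3 H
  1 × C (aromatic): 1 H
  1 × C: no H
  1 × N (aromatic): no H
  1 × N: no H
  1 × O: 1 H
  Total hydrogens = 14.
Molecular formula: C13H14N2O

C13H14N2O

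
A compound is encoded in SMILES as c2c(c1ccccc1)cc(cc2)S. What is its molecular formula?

C12H10S

Heavy atoms from the SMILES: 12 C, 1 S.
Implicit hydrogens by atom environment:
  9 × C (aromatic): 1 H each → 9
  3 × C (aromatic): no H
  1 × S: 1 H
  Total hydrogens = 10.
Molecular formula: C12H10S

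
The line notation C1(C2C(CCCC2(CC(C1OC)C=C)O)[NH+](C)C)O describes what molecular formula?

Heavy atoms from the SMILES: 15 C, 1 N, 3 O.
Implicit hydrogens by atom environment:
  6 × C: 1 H each → 6
  5 × C: 2 H each → 10
  3 × C: 3 H each → 9
  2 × O: 1 H each → 2
  1 × C: no H
  1 × N (charge +1): 1 H
  1 × O: no H
  Total hydrogens = 28.
Net charge +1.
Molecular formula: C15H28NO3+

C15H28NO3+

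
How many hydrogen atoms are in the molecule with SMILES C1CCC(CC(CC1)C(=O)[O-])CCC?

Hydrogens are implicit in SMILES; fill each atom to its normal valence:
  8 × C: 2 H each → 16
  2 × C: 1 H each → 2
  1 × C: 3 H
  1 × C: no H
  1 × O: no H
  1 × O (charge -1): no H
  Total hydrogens = 21.

21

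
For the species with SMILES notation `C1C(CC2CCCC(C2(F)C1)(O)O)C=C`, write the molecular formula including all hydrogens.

C12H19FO2

Heavy atoms from the SMILES: 12 C, 1 F, 2 O.
Implicit hydrogens by atom environment:
  7 × C: 2 H each → 14
  3 × C: 1 H each → 3
  2 × C: no H
  2 × O: 1 H each → 2
  1 × F: no H
  Total hydrogens = 19.
Molecular formula: C12H19FO2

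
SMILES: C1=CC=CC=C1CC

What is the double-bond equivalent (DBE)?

4

Molecular formula from the SMILES: C8H10.
DoU = (2C + 2 + N − H − X)/2 = (2·8 + 2 + 0 − 10 − 0)/2 = 8/2 = 4.
(Structurally: 1 ring(s) + 3 π bond(s) = 4.)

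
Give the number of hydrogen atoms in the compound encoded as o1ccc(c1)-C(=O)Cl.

Hydrogens are implicit in SMILES; fill each atom to its normal valence:
  3 × C (aromatic): 1 H each → 3
  1 × C (aromatic): no H
  1 × C: no H
  1 × Cl: no H
  1 × O (aromatic): no H
  1 × O: no H
  Total hydrogens = 3.

3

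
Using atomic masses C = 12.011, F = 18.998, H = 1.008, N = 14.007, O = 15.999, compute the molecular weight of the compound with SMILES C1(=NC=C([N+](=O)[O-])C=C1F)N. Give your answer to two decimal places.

Molecular formula: C5H4FN3O2.
M = 5×12.011 + 1×18.998 + 4×1.008 + 3×14.007 + 2×15.999 = 157.10 g/mol.

157.10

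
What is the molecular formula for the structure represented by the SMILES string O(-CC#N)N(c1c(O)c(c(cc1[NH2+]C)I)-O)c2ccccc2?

Heavy atoms from the SMILES: 15 C, 1 I, 3 N, 3 O.
Implicit hydrogens by atom environment:
  6 × C (aromatic): 1 H each → 6
  6 × C (aromatic): no H
  2 × N: no H
  2 × O: 1 H each → 2
  1 × C: 3 H
  1 × C: 2 H
  1 × C: no H
  1 × I: no H
  1 × N (charge +1): 2 H
  1 × O: no H
  Total hydrogens = 15.
Net charge +1.
Molecular formula: C15H15IN3O3+

C15H15IN3O3+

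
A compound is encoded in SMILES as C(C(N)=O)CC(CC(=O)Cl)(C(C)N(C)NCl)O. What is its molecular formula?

C9H17Cl2N3O3

Heavy atoms from the SMILES: 9 C, 2 Cl, 3 N, 3 O.
Implicit hydrogens by atom environment:
  3 × C: 2 H each → 6
  3 × C: no H
  2 × C: 3 H each → 6
  2 × Cl: no H
  2 × O: no H
  1 × C: 1 H
  1 × N: 2 H
  1 × N: 1 H
  1 × N: no H
  1 × O: 1 H
  Total hydrogens = 17.
Molecular formula: C9H17Cl2N3O3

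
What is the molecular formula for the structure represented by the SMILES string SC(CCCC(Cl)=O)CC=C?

C8H13ClOS

Heavy atoms from the SMILES: 8 C, 1 Cl, 1 O, 1 S.
Implicit hydrogens by atom environment:
  5 × C: 2 H each → 10
  2 × C: 1 H each → 2
  1 × C: no H
  1 × Cl: no H
  1 × O: no H
  1 × S: 1 H
  Total hydrogens = 13.
Molecular formula: C8H13ClOS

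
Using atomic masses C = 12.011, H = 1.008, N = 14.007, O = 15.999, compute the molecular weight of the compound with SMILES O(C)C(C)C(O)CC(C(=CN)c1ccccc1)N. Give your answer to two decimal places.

Molecular formula: C14H22N2O2.
M = 14×12.011 + 22×1.008 + 2×14.007 + 2×15.999 = 250.34 g/mol.

250.34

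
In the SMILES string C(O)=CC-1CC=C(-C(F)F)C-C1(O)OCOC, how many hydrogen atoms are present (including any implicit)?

16

Hydrogens are implicit in SMILES; fill each atom to its normal valence:
  5 × C: 1 H each → 5
  3 × C: 2 H each → 6
  2 × C: no H
  2 × F: no H
  2 × O: 1 H each → 2
  2 × O: no H
  1 × C: 3 H
  Total hydrogens = 16.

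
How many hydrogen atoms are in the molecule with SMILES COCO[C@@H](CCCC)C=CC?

20

Hydrogens are implicit in SMILES; fill each atom to its normal valence:
  4 × C: 2 H each → 8
  3 × C: 3 H each → 9
  3 × C: 1 H each → 3
  2 × O: no H
  Total hydrogens = 20.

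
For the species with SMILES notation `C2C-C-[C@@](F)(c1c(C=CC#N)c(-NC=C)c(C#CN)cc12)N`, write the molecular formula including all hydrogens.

C17H17FN4

Heavy atoms from the SMILES: 17 C, 1 F, 4 N.
Implicit hydrogens by atom environment:
  5 × C (aromatic): no H
  4 × C: 2 H each → 8
  4 × C: no H
  3 × C: 1 H each → 3
  2 × N: 2 H each → 4
  1 × C (aromatic): 1 H
  1 × F: no H
  1 × N: 1 H
  1 × N: no H
  Total hydrogens = 17.
Molecular formula: C17H17FN4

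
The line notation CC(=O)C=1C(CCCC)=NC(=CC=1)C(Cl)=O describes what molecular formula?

Heavy atoms from the SMILES: 12 C, 1 Cl, 1 N, 2 O.
Implicit hydrogens by atom environment:
  3 × C: 2 H each → 6
  3 × C (aromatic): no H
  2 × C: 3 H each → 6
  2 × C (aromatic): 1 H each → 2
  2 × C: no H
  2 × O: no H
  1 × Cl: no H
  1 × N (aromatic): no H
  Total hydrogens = 14.
Molecular formula: C12H14ClNO2

C12H14ClNO2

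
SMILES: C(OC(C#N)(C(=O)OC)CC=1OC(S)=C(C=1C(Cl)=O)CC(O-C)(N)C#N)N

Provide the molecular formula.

C15H17ClN4O6S

Heavy atoms from the SMILES: 15 C, 1 Cl, 4 N, 6 O, 1 S.
Implicit hydrogens by atom environment:
  6 × C: no H
  5 × O: no H
  4 × C (aromatic): no H
  3 × C: 2 H each → 6
  2 × C: 3 H each → 6
  2 × N: 2 H each → 4
  2 × N: no H
  1 × Cl: no H
  1 × O (aromatic): no H
  1 × S: 1 H
  Total hydrogens = 17.
Molecular formula: C15H17ClN4O6S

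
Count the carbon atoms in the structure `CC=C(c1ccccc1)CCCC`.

The symbol for carbon appears 13 times in the SMILES. Lowercase c denotes aromatic carbon and counts toward C.

13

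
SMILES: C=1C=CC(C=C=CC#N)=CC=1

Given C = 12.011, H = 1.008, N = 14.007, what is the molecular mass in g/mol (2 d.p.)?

Molecular formula: C10H7N.
M = 10×12.011 + 7×1.008 + 1×14.007 = 141.17 g/mol.

141.17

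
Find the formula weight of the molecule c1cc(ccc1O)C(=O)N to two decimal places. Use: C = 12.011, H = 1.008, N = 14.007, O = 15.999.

Molecular formula: C7H7NO2.
M = 7×12.011 + 7×1.008 + 1×14.007 + 2×15.999 = 137.14 g/mol.

137.14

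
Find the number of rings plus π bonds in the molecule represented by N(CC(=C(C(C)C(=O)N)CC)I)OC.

Molecular formula from the SMILES: C9H17IN2O2.
DoU = (2C + 2 + N − H − X)/2 = (2·9 + 2 + 2 − 17 − 1)/2 = 4/2 = 2.
(Structurally: 0 ring(s) + 2 π bond(s) = 2.)

2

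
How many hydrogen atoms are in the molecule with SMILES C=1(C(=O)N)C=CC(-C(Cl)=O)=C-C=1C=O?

Hydrogens are implicit in SMILES; fill each atom to its normal valence:
  3 × C (aromatic): 1 H each → 3
  3 × C (aromatic): no H
  3 × O: no H
  2 × C: no H
  1 × C: 1 H
  1 × Cl: no H
  1 × N: 2 H
  Total hydrogens = 6.

6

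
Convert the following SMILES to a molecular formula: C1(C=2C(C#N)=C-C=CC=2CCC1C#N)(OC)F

Heavy atoms from the SMILES: 13 C, 1 F, 2 N, 1 O.
Implicit hydrogens by atom environment:
  3 × C (aromatic): 1 H each → 3
  3 × C (aromatic): no H
  3 × C: no H
  2 × C: 2 H each → 4
  2 × N: no H
  1 × C: 3 H
  1 × C: 1 H
  1 × F: no H
  1 × O: no H
  Total hydrogens = 11.
Molecular formula: C13H11FN2O

C13H11FN2O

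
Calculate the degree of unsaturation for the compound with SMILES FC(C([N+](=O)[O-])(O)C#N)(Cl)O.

Molecular formula from the SMILES: C3H2ClFN2O4.
DoU = (2C + 2 + N − H − X)/2 = (2·3 + 2 + 2 − 2 − 2)/2 = 6/2 = 3.
(Structurally: 0 ring(s) + 3 π bond(s) = 3.)

3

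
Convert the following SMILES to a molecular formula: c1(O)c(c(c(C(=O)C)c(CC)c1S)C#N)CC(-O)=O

C13H13NO4S

Heavy atoms from the SMILES: 13 C, 1 N, 4 O, 1 S.
Implicit hydrogens by atom environment:
  6 × C (aromatic): no H
  3 × C: no H
  2 × C: 3 H each → 6
  2 × C: 2 H each → 4
  2 × O: 1 H each → 2
  2 × O: no H
  1 × N: no H
  1 × S: 1 H
  Total hydrogens = 13.
Molecular formula: C13H13NO4S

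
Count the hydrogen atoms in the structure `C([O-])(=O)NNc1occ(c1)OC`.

7

Hydrogens are implicit in SMILES; fill each atom to its normal valence:
  2 × C (aromatic): 1 H each → 2
  2 × C (aromatic): no H
  2 × N: 1 H each → 2
  2 × O: no H
  1 × C: 3 H
  1 × C: no H
  1 × O (aromatic): no H
  1 × O (charge -1): no H
  Total hydrogens = 7.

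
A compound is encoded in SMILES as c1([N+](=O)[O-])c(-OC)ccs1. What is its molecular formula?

Heavy atoms from the SMILES: 5 C, 1 N, 3 O, 1 S.
Implicit hydrogens by atom environment:
  2 × C (aromatic): 1 H each → 2
  2 × C (aromatic): no H
  2 × O: no H
  1 × C: 3 H
  1 × N (charge +1): no H
  1 × O (charge -1): no H
  1 × S (aromatic): no H
  Total hydrogens = 5.
Molecular formula: C5H5NO3S

C5H5NO3S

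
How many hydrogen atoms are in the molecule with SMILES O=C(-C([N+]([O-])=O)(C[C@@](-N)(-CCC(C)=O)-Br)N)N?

Hydrogens are implicit in SMILES; fill each atom to its normal valence:
  4 × C: no H
  3 × C: 2 H each → 6
  3 × N: 2 H each → 6
  3 × O: no H
  1 × Br: no H
  1 × C: 3 H
  1 × N (charge +1): no H
  1 × O (charge -1): no H
  Total hydrogens = 15.

15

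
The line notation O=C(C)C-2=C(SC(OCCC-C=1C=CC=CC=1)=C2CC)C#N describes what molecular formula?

C18H19NO2S

Heavy atoms from the SMILES: 18 C, 1 N, 2 O, 1 S.
Implicit hydrogens by atom environment:
  5 × C (aromatic): 1 H each → 5
  5 × C (aromatic): no H
  4 × C: 2 H each → 8
  2 × C: 3 H each → 6
  2 × C: no H
  2 × O: no H
  1 × N: no H
  1 × S (aromatic): no H
  Total hydrogens = 19.
Molecular formula: C18H19NO2S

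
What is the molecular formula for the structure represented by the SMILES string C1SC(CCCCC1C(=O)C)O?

Heavy atoms from the SMILES: 9 C, 2 O, 1 S.
Implicit hydrogens by atom environment:
  5 × C: 2 H each → 10
  2 × C: 1 H each → 2
  1 × C: 3 H
  1 × C: no H
  1 × O: 1 H
  1 × O: no H
  1 × S: no H
  Total hydrogens = 16.
Molecular formula: C9H16O2S

C9H16O2S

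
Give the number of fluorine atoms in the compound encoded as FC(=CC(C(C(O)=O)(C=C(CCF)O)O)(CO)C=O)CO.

2

The symbol for fluorine appears 2 times in the SMILES.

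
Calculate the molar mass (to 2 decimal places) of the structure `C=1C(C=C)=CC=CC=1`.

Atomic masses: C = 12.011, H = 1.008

104.15

Molecular formula: C8H8.
M = 8×12.011 + 8×1.008 = 104.15 g/mol.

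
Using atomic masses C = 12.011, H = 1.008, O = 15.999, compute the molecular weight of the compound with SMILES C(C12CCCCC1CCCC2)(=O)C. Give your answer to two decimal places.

180.29

Molecular formula: C12H20O.
M = 12×12.011 + 20×1.008 + 1×15.999 = 180.29 g/mol.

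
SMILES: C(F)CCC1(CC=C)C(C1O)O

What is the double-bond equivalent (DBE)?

Molecular formula from the SMILES: C9H15FO2.
DoU = (2C + 2 + N − H − X)/2 = (2·9 + 2 + 0 − 15 − 1)/2 = 4/2 = 2.
(Structurally: 1 ring(s) + 1 π bond(s) = 2.)

2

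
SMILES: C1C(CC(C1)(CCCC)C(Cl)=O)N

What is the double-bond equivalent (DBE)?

2

Molecular formula from the SMILES: C10H18ClNO.
DoU = (2C + 2 + N − H − X)/2 = (2·10 + 2 + 1 − 18 − 1)/2 = 4/2 = 2.
(Structurally: 1 ring(s) + 1 π bond(s) = 2.)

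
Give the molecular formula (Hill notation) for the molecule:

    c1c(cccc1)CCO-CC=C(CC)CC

Heavy atoms from the SMILES: 15 C, 1 O.
Implicit hydrogens by atom environment:
  5 × C: 2 H each → 10
  5 × C (aromatic): 1 H each → 5
  2 × C: 3 H each → 6
  1 × C: 1 H
  1 × C: no H
  1 × C (aromatic): no H
  1 × O: no H
  Total hydrogens = 22.
Molecular formula: C15H22O

C15H22O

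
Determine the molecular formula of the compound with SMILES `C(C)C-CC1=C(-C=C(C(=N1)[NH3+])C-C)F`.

Heavy atoms from the SMILES: 11 C, 1 F, 2 N.
Implicit hydrogens by atom environment:
  4 × C: 2 H each → 8
  4 × C (aromatic): no H
  2 × C: 3 H each → 6
  1 × C (aromatic): 1 H
  1 × F: no H
  1 × N (charge +1): 3 H
  1 × N (aromatic): no H
  Total hydrogens = 18.
Net charge +1.
Molecular formula: C11H18FN2+

C11H18FN2+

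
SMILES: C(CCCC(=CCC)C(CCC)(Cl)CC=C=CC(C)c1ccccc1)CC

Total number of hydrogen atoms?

39

Hydrogens are implicit in SMILES; fill each atom to its normal valence:
  9 × C: 2 H each → 18
  5 × C (aromatic): 1 H each → 5
  4 × C: 3 H each → 12
  4 × C: 1 H each → 4
  3 × C: no H
  1 × C (aromatic): no H
  1 × Cl: no H
  Total hydrogens = 39.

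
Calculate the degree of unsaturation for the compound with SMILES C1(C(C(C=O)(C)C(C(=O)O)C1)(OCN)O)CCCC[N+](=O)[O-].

Molecular formula from the SMILES: C13H22N2O7.
DoU = (2C + 2 + N − H − X)/2 = (2·13 + 2 + 2 − 22 − 0)/2 = 8/2 = 4.
(Structurally: 1 ring(s) + 3 π bond(s) = 4.)

4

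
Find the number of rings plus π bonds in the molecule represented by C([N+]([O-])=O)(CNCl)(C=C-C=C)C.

3

Molecular formula from the SMILES: C7H11ClN2O2.
DoU = (2C + 2 + N − H − X)/2 = (2·7 + 2 + 2 − 11 − 1)/2 = 6/2 = 3.
(Structurally: 0 ring(s) + 3 π bond(s) = 3.)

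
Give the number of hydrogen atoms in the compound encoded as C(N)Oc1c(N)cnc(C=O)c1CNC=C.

Hydrogens are implicit in SMILES; fill each atom to its normal valence:
  4 × C (aromatic): no H
  3 × C: 2 H each → 6
  2 × C: 1 H each → 2
  2 × N: 2 H each → 4
  2 × O: no H
  1 × C (aromatic): 1 H
  1 × N: 1 H
  1 × N (aromatic): no H
  Total hydrogens = 14.

14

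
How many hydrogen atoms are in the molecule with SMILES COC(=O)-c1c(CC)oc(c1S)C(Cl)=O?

Hydrogens are implicit in SMILES; fill each atom to its normal valence:
  4 × C (aromatic): no H
  3 × O: no H
  2 × C: 3 H each → 6
  2 × C: no H
  1 × C: 2 H
  1 × Cl: no H
  1 × O (aromatic): no H
  1 × S: 1 H
  Total hydrogens = 9.

9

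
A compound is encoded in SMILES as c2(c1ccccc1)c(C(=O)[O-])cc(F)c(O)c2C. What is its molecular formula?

C14H10FO3-

Heavy atoms from the SMILES: 14 C, 1 F, 3 O.
Implicit hydrogens by atom environment:
  6 × C (aromatic): 1 H each → 6
  6 × C (aromatic): no H
  1 × C: 3 H
  1 × C: no H
  1 × F: no H
  1 × O: 1 H
  1 × O: no H
  1 × O (charge -1): no H
  Total hydrogens = 10.
Net charge -1.
Molecular formula: C14H10FO3-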